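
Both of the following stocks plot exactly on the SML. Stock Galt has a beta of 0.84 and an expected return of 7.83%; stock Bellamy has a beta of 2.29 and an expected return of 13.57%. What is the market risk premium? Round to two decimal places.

3.96%

Both satisfy E(R) = R_f + β·MRP, so the slope of the SML is
MRP = (13.57% − 7.83%) / (2.29 − 0.84) = 5.74% / 1.45 = 3.9586%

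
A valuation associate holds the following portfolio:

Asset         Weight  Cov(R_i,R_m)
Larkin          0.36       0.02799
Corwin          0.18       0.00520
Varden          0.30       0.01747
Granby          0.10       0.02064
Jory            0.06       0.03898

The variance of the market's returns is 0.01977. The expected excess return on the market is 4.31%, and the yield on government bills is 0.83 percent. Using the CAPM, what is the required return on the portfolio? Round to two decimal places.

5.33%

β_Larkin = 0.02799 / 0.01977 = 1.4158
β_Corwin = 0.00520 / 0.01977 = 0.2630
β_Varden = 0.01747 / 0.01977 = 0.8837
β_Granby = 0.02064 / 0.01977 = 1.0440
β_Jory = 0.03898 / 0.01977 = 1.9717
β_P = Σ w_i β_i = 0.36×1.4158 + 0.18×0.2630 + 0.30×0.8837 + 0.10×1.0440 + 0.06×1.9717 = 1.0448
E(R_P) = R_f + β_P × MRP = 0.83% + 1.0448 × 4.31% = 5.33%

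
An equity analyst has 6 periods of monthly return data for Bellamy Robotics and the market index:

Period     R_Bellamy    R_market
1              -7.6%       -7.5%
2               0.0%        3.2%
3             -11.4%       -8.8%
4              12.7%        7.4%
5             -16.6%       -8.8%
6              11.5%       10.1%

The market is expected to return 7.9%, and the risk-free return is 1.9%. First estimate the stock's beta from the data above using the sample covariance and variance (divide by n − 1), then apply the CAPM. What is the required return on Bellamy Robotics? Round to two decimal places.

Mean R_i = (-7.6 + 0.0 − 11.4 + 12.7 − 16.6 + 11.5) / 6 = -1.9000%
Mean R_m = (-7.5 + 3.2 − 8.8 + 7.4 − 8.8 + 10.1) / 6 = -0.7333%
Σ(R_i − R̄_i)(R_m − R̄_m) = 505.1700  ⇒  Cov = 505.1700 / 5 = 101.0340
Σ(R_m − R̄_m)² = 374.9133  ⇒  Var(R_m) = 374.9133 / 5 = 74.9827
β = Cov / Var(R_m) = 101.0340 / 74.9827 = 1.3474
MRP = 7.9% − 1.9% = 6.00%
E(R) = R_f + β × MRP = 1.9% + 1.3474 × 6.0% = 9.98%

9.98%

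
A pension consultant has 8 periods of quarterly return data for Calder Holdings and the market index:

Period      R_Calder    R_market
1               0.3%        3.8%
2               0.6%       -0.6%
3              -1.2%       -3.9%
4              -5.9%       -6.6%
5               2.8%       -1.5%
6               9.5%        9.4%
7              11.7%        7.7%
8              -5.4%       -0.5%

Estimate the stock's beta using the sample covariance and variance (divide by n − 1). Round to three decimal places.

0.973

Mean R_i = (0.3 + 0.6 − 1.2 − 5.9 + 2.8 + 9.5 + 11.7 − 5.4) / 8 = 1.5500%
Mean R_m = (3.8 − 0.6 − 3.9 − 6.6 − 1.5 + 9.4 + 7.7 − 0.5) / 8 = 0.9750%
Σ(R_i − R̄_i)(R_m − R̄_m) = 210.2000  ⇒  Cov = 210.2000 / 7 = 30.0286
Σ(R_m − R̄_m)² = 216.1150  ⇒  Var(R_m) = 216.1150 / 7 = 30.8736
β = Cov / Var(R_m) = 30.0286 / 30.8736 = 0.9726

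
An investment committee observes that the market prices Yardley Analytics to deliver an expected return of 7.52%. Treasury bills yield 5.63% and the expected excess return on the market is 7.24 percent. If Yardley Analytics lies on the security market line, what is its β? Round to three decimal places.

β = (E(R) − R_f) / MRP = (7.52% − 5.63%) / 7.24% = 1.89% / 7.24% = 0.261

0.261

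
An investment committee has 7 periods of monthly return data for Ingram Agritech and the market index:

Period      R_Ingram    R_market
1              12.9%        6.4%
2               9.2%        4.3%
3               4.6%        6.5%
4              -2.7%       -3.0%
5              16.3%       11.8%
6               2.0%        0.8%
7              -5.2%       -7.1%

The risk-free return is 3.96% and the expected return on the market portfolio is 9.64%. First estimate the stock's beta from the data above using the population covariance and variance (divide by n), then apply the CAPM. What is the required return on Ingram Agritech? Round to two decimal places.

10.59%

Mean R_i = (12.9 + 9.2 + 4.6 − 2.7 + 16.3 + 2.0 − 5.2) / 7 = 5.3000%
Mean R_m = (6.4 + 4.3 + 6.5 − 3.0 + 11.8 + 0.8 − 7.1) / 7 = 2.8143%
Σ(R_i − R̄_i)(R_m − R̄_m) = 286.5700  ⇒  Cov = 286.5700 / 7 = 40.9386
Σ(R_m − R̄_m)² = 245.5486  ⇒  Var(R_m) = 245.5486 / 7 = 35.0784
β = Cov / Var(R_m) = 40.9386 / 35.0784 = 1.1671
MRP = 9.64% − 3.96% = 5.68%
E(R) = R_f + β × MRP = 3.96% + 1.1671 × 5.68% = 10.59%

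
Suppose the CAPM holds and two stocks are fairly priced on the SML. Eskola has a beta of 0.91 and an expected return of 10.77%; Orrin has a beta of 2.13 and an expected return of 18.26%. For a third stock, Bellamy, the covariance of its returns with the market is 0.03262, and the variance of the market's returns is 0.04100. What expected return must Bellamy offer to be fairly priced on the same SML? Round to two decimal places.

10.07%

MRP = (18.26% − 10.77%) / (2.13 − 0.91) = 6.1393%
R_f = 10.77% − 0.91 × 6.1393% = 5.1832%
β_Bellamy = Cov / Var(R_m) = 0.03262 / 0.04100 = 0.7956
E(R_Bellamy) = R_f + β × MRP = 5.1832% + 0.7956 × 6.1393% = 10.07%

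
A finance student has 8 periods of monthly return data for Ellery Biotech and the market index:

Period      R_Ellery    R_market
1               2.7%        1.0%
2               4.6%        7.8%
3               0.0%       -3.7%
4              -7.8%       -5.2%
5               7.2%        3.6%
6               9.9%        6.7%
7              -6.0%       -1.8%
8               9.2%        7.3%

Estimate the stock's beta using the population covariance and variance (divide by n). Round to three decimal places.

Mean R_i = (2.7 + 4.6 + 0.0 − 7.8 + 7.2 + 9.9 − 6.0 + 9.2) / 8 = 2.4750%
Mean R_m = (1.0 + 7.8 − 3.7 − 5.2 + 3.6 + 6.7 − 1.8 + 7.3) / 8 = 1.9625%
Σ(R_i − R̄_i)(R_m − R̄_m) = 210.4925  ⇒  Cov = 210.4925 / 8 = 26.3116
Σ(R_m − R̄_m)² = 186.1388  ⇒  Var(R_m) = 186.1388 / 8 = 23.2674
β = Cov / Var(R_m) = 26.3116 / 23.2674 = 1.1308

1.131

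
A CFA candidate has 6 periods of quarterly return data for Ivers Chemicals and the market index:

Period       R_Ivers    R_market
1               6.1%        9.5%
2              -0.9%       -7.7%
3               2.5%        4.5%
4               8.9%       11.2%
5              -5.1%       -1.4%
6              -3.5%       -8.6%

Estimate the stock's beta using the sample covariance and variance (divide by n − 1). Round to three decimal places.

0.561

Mean R_i = (6.1 − 0.9 + 2.5 + 8.9 − 5.1 − 3.5) / 6 = 1.3333%
Mean R_m = (9.5 − 7.7 + 4.5 + 11.2 − 1.4 − 8.6) / 6 = 1.2500%
Σ(R_i − R̄_i)(R_m − R̄_m) = 203.0500  ⇒  Cov = 203.0500 / 5 = 40.6100
Σ(R_m − R̄_m)² = 361.7750  ⇒  Var(R_m) = 361.7750 / 5 = 72.3550
β = Cov / Var(R_m) = 40.6100 / 72.3550 = 0.5613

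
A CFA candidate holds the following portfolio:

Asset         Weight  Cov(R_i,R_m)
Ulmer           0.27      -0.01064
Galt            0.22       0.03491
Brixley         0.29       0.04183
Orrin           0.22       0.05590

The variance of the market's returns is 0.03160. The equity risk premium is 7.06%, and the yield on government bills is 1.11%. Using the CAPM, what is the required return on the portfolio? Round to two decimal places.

β_Ulmer = -0.01064 / 0.03160 = -0.3367
β_Galt = 0.03491 / 0.03160 = 1.1047
β_Brixley = 0.04183 / 0.03160 = 1.3237
β_Orrin = 0.05590 / 0.03160 = 1.7690
β_P = Σ w_i β_i = 0.27×-0.3367 + 0.22×1.1047 + 0.29×1.3237 + 0.22×1.7690 = 0.9252
E(R_P) = R_f + β_P × MRP = 1.11% + 0.9252 × 7.06% = 7.64%

7.64%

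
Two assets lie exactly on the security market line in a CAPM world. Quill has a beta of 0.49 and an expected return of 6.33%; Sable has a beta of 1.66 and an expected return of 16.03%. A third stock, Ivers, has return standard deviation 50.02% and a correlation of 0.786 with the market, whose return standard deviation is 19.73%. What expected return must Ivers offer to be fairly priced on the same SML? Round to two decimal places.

MRP = (16.03% − 6.33%) / (1.66 − 0.49) = 8.2906%
R_f = 6.33% − 0.49 × 8.2906% = 2.2676%
β_Ivers = ρ·σ_i/σ_m = 0.786 × 50.02 / 19.73 = 1.9927
E(R_Ivers) = R_f + β × MRP = 2.2676% + 1.9927 × 8.2906% = 18.79%

18.79%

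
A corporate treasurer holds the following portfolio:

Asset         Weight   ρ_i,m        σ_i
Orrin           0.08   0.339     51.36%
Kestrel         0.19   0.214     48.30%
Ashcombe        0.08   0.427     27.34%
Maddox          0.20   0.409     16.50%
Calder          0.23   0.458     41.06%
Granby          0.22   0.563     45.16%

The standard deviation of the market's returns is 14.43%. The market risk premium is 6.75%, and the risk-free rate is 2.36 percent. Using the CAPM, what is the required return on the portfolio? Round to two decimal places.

9.64%

β_Orrin = 0.339 × 51.36% / 14.43% = 1.2066
β_Kestrel = 0.214 × 48.30% / 14.43% = 0.7163
β_Ashcombe = 0.427 × 27.34% / 14.43% = 0.8090
β_Maddox = 0.409 × 16.50% / 14.43% = 0.4677
β_Calder = 0.458 × 41.06% / 14.43% = 1.3032
β_Granby = 0.563 × 45.16% / 14.43% = 1.7620
β_P = Σ w_i β_i = 0.08×1.2066 + 0.19×0.7163 + 0.08×0.8090 + 0.20×0.4677 + 0.23×1.3032 + 0.22×1.7620 = 1.0783
E(R_P) = R_f + β_P × MRP = 2.36% + 1.0783 × 6.75% = 9.64%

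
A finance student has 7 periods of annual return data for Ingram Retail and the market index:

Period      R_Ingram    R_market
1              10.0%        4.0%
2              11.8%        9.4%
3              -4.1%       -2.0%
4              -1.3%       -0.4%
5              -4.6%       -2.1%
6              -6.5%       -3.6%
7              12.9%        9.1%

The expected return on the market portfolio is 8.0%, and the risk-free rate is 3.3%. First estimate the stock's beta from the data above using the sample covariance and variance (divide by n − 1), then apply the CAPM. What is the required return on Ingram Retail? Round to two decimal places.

10.46%

Mean R_i = (10.0 + 11.8 − 4.1 − 1.3 − 4.6 − 6.5 + 12.9) / 7 = 2.6000%
Mean R_m = (4.0 + 9.4 − 2.0 − 0.4 − 2.1 − 3.6 + 9.1) / 7 = 2.0571%
Σ(R_i − R̄_i)(R_m − R̄_m) = 272.6500  ⇒  Cov = 272.6500 / 6 = 45.4417
Σ(R_m − R̄_m)² = 179.0771  ⇒  Var(R_m) = 179.0771 / 6 = 29.8462
β = Cov / Var(R_m) = 45.4417 / 29.8462 = 1.5225
MRP = 8.0% − 3.3% = 4.70%
E(R) = R_f + β × MRP = 3.3% + 1.5225 × 4.7% = 10.46%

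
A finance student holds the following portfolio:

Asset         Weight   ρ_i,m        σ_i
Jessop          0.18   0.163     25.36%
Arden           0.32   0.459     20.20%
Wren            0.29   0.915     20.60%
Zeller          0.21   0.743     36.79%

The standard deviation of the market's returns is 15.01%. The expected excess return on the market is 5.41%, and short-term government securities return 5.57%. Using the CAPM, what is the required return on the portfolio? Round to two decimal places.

β_Jessop = 0.163 × 25.36% / 15.01% = 0.2754
β_Arden = 0.459 × 20.20% / 15.01% = 0.6177
β_Wren = 0.915 × 20.60% / 15.01% = 1.2558
β_Zeller = 0.743 × 36.79% / 15.01% = 1.8211
β_P = Σ w_i β_i = 0.18×0.2754 + 0.32×0.6177 + 0.29×1.2558 + 0.21×1.8211 = 0.9938
E(R_P) = R_f + β_P × MRP = 5.57% + 0.9938 × 5.41% = 10.95%

10.95%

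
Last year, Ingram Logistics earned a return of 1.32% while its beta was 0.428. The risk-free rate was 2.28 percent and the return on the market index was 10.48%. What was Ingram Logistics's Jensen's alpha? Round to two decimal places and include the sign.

Market excess return = 10.48% − 2.28% = 8.20%
CAPM benchmark = R_f + β(R_m − R_f) = 2.28% + 0.428 × 8.20% = 5.78960%
α = actual − benchmark = 1.32% − 5.78960% = -4.47%

-4.47%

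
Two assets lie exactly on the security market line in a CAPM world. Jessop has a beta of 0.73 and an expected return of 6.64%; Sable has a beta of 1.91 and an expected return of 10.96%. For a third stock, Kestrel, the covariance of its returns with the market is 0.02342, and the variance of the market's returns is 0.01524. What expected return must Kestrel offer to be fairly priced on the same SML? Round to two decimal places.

9.59%

MRP = (10.96% − 6.64%) / (1.91 − 0.73) = 3.6610%
R_f = 6.64% − 0.73 × 3.6610% = 3.9675%
β_Kestrel = Cov / Var(R_m) = 0.02342 / 0.01524 = 1.5367
E(R_Kestrel) = R_f + β × MRP = 3.9675% + 1.5367 × 3.6610% = 9.59%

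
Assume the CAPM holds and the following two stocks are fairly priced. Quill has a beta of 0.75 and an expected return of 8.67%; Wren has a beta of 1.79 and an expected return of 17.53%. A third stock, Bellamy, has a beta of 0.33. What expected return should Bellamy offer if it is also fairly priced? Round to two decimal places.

5.09%

MRP (SML slope) = (17.53% − 8.67%) / (1.79 − 0.75) = 8.86% / 1.04 = 8.5192%
R_f (intercept) = 8.67% − 0.75 × 8.5192% = 2.2806%
E(R_Bellamy) = R_f + β × MRP = 2.2806% + 0.33 × 8.5192% = 5.09%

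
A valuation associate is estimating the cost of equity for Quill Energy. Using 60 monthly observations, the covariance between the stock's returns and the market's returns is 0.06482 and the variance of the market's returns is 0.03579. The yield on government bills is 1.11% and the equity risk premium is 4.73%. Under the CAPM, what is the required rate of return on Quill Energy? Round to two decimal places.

β = Cov(R_i, R_m) / Var(R_m) = 0.06482 / 0.03579 = 1.8111
E(R) = R_f + β × MRP = 1.11% + 1.8111 × 4.73% = 9.68%

9.68%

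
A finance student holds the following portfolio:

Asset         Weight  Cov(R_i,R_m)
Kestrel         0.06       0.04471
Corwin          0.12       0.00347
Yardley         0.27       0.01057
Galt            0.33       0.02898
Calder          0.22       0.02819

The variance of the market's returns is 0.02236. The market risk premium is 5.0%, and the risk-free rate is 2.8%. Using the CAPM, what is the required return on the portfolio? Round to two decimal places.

β_Kestrel = 0.04471 / 0.02236 = 1.9996
β_Corwin = 0.00347 / 0.02236 = 0.1552
β_Yardley = 0.01057 / 0.02236 = 0.4727
β_Galt = 0.02898 / 0.02236 = 1.2961
β_Calder = 0.02819 / 0.02236 = 1.2607
β_P = Σ w_i β_i = 0.06×1.9996 + 0.12×0.1552 + 0.27×0.4727 + 0.33×1.2961 + 0.22×1.2607 = 0.9713
E(R_P) = R_f + β_P × MRP = 2.8% + 0.9713 × 5.0% = 7.66%

7.66%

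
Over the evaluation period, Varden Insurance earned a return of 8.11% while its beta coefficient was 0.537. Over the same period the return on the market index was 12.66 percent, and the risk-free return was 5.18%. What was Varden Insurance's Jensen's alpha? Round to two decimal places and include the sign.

Market excess return = 12.66% − 5.18% = 7.48%
CAPM benchmark = R_f + β(R_m − R_f) = 5.18% + 0.537 × 7.48% = 9.19676%
α = actual − benchmark = 8.11% − 9.19676% = -1.09%

-1.09%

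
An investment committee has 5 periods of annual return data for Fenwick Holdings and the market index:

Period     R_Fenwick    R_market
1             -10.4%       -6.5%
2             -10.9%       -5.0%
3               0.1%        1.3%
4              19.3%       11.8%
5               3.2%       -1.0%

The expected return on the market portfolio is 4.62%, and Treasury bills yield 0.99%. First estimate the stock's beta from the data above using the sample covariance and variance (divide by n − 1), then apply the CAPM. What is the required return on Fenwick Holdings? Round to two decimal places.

7.01%

Mean R_i = (-10.4 − 10.9 + 0.1 + 19.3 + 3.2) / 5 = 0.2600%
Mean R_m = (-6.5 − 5.0 + 1.3 + 11.8 − 1.0) / 5 = 0.1200%
Σ(R_i − R̄_i)(R_m − R̄_m) = 346.6140  ⇒  Cov = 346.6140 / 4 = 86.6535
Σ(R_m − R̄_m)² = 209.1080  ⇒  Var(R_m) = 209.1080 / 4 = 52.2770
β = Cov / Var(R_m) = 86.6535 / 52.2770 = 1.6576
MRP = 4.62% − 0.99% = 3.63%
E(R) = R_f + β × MRP = 0.99% + 1.6576 × 3.63% = 7.01%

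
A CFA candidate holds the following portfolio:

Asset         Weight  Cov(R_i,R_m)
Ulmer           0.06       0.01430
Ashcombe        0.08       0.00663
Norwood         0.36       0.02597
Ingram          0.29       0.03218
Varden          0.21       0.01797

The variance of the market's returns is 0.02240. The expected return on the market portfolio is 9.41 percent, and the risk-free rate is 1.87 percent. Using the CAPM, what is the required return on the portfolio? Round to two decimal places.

9.90%

β_Ulmer = 0.01430 / 0.02240 = 0.6384
β_Ashcombe = 0.00663 / 0.02240 = 0.2960
β_Norwood = 0.02597 / 0.02240 = 1.1594
β_Ingram = 0.03218 / 0.02240 = 1.4366
β_Varden = 0.01797 / 0.02240 = 0.8022
β_P = Σ w_i β_i = 0.06×0.6384 + 0.08×0.2960 + 0.36×1.1594 + 0.29×1.4366 + 0.21×0.8022 = 1.0644
MRP = 9.41% − 1.87% = 7.54%
E(R_P) = R_f + β_P × MRP = 1.87% + 1.0644 × 7.54% = 9.90%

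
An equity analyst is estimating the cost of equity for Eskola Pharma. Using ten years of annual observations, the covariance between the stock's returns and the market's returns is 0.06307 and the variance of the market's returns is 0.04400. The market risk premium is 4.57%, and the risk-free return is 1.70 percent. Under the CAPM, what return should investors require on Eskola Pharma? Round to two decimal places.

8.25%

β = Cov(R_i, R_m) / Var(R_m) = 0.06307 / 0.04400 = 1.4334
E(R) = R_f + β × MRP = 1.70% + 1.4334 × 4.57% = 8.25%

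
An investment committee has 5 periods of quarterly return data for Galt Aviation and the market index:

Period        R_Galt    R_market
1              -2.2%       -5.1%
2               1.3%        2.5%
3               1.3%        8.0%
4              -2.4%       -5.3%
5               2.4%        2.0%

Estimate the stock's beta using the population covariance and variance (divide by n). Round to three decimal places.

0.331

Mean R_i = (-2.2 + 1.3 + 1.3 − 2.4 + 2.4) / 5 = 0.0800%
Mean R_m = (-5.1 + 2.5 + 8.0 − 5.3 + 2.0) / 5 = 0.4200%
Σ(R_i − R̄_i)(R_m − R̄_m) = 42.2220  ⇒  Cov = 42.2220 / 5 = 8.4444
Σ(R_m − R̄_m)² = 127.4680  ⇒  Var(R_m) = 127.4680 / 5 = 25.4936
β = Cov / Var(R_m) = 8.4444 / 25.4936 = 0.3312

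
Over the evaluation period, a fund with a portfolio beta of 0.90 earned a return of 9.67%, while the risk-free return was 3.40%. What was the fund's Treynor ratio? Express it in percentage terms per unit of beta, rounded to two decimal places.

6.97%

Treynor = (R_P − R_f) / β_P = (9.67% − 3.40%) / 0.9000 = 6.27% / 0.9000 = 6.97%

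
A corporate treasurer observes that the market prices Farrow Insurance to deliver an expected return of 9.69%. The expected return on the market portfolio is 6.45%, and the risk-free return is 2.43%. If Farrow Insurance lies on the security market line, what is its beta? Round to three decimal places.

1.806

MRP = 6.45% − 2.43% = 4.02%
β = (E(R) − R_f) / MRP = (9.69% − 2.43%) / 4.02% = 7.26% / 4.02% = 1.806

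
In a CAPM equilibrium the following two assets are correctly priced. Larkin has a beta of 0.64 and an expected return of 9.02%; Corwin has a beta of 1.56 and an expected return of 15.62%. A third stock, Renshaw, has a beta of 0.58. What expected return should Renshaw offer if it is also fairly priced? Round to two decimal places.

MRP (SML slope) = (15.62% − 9.02%) / (1.56 − 0.64) = 6.60% / 0.92 = 7.1739%
R_f (intercept) = 9.02% − 0.64 × 7.1739% = 4.4287%
E(R_Renshaw) = R_f + β × MRP = 4.4287% + 0.58 × 7.1739% = 8.59%

8.59%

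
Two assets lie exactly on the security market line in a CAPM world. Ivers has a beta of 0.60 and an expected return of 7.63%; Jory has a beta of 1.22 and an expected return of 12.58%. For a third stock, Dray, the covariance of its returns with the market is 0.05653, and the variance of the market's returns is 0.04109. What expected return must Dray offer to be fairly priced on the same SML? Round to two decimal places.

MRP = (12.58% − 7.63%) / (1.22 − 0.60) = 7.9839%
R_f = 7.63% − 0.60 × 7.9839% = 2.8397%
β_Dray = Cov / Var(R_m) = 0.05653 / 0.04109 = 1.3758
E(R_Dray) = R_f + β × MRP = 2.8397% + 1.3758 × 7.9839% = 13.82%

13.82%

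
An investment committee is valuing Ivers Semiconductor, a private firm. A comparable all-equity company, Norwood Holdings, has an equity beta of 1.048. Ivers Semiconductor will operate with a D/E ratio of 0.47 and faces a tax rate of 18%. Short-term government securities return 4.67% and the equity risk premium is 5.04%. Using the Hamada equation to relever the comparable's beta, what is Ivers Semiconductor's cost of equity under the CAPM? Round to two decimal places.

11.99%

β_L = β_U × [1 + (1 − t)(D/E)] = 1.048 × [1 + (1 − 0.18) × 0.47]
    = 1.048 × [1 + 0.82 × 0.47] = 1.048 × 1.3854 = 1.4519
E(R) = R_f + β_L × MRP = 4.67% + 1.4519 × 5.04% = 11.99%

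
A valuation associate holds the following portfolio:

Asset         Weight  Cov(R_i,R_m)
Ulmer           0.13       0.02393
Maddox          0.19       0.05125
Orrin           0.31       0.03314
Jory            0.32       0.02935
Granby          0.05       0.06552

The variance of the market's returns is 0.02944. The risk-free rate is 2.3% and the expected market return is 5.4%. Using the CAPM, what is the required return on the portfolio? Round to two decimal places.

β_Ulmer = 0.02393 / 0.02944 = 0.8128
β_Maddox = 0.05125 / 0.02944 = 1.7408
β_Orrin = 0.03314 / 0.02944 = 1.1257
β_Jory = 0.02935 / 0.02944 = 0.9969
β_Granby = 0.06552 / 0.02944 = 2.2255
β_P = Σ w_i β_i = 0.13×0.8128 + 0.19×1.7408 + 0.31×1.1257 + 0.32×0.9969 + 0.05×2.2255 = 1.2157
MRP = 5.4% − 2.3% = 3.10%
E(R_P) = R_f + β_P × MRP = 2.3% + 1.2157 × 3.1% = 6.07%

6.07%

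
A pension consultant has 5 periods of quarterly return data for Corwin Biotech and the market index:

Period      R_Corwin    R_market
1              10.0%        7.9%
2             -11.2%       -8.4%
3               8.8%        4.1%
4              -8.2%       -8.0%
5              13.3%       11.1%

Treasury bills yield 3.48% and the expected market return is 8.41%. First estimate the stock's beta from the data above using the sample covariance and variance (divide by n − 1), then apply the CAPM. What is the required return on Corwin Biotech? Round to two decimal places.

Mean R_i = (10.0 − 11.2 + 8.8 − 8.2 + 13.3) / 5 = 2.5400%
Mean R_m = (7.9 − 8.4 + 4.1 − 8.0 + 11.1) / 5 = 1.3400%
Σ(R_i − R̄_i)(R_m − R̄_m) = 405.3720  ⇒  Cov = 405.3720 / 4 = 101.3430
Σ(R_m − R̄_m)² = 328.0120  ⇒  Var(R_m) = 328.0120 / 4 = 82.0030
β = Cov / Var(R_m) = 101.3430 / 82.0030 = 1.2358
MRP = 8.41% − 3.48% = 4.93%
E(R) = R_f + β × MRP = 3.48% + 1.2358 × 4.93% = 9.57%

9.57%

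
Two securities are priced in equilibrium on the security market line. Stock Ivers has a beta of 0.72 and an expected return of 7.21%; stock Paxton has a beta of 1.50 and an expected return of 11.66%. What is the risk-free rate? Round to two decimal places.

Both satisfy E(R) = R_f + β·MRP, so the slope of the SML is
MRP = (11.66% − 7.21%) / (1.50 − 0.72) = 4.45% / 0.78 = 5.7051%
R_f = E(R_Ivers) − β_Ivers·MRP = 7.21% − 0.72 × 5.7051% = 3.1023%

3.10%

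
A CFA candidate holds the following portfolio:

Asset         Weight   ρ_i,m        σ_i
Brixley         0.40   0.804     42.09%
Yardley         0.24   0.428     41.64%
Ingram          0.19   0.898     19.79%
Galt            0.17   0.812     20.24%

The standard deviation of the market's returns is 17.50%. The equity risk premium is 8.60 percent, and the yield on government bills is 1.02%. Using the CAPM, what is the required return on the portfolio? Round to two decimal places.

12.81%

β_Brixley = 0.804 × 42.09% / 17.50% = 1.9337
β_Yardley = 0.428 × 41.64% / 17.50% = 1.0184
β_Ingram = 0.898 × 19.79% / 17.50% = 1.0155
β_Galt = 0.812 × 20.24% / 17.50% = 0.9391
β_P = Σ w_i β_i = 0.40×1.9337 + 0.24×1.0184 + 0.19×1.0155 + 0.17×0.9391 = 1.3705
E(R_P) = R_f + β_P × MRP = 1.02% + 1.3705 × 8.60% = 12.81%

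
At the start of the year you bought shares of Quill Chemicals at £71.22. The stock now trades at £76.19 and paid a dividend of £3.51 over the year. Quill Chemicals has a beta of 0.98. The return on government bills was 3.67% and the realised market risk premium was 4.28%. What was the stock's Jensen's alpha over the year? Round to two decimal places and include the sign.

Realised HPR = (P1 + D1 − P0) / P0 = (76.19 + 3.51 − 71.22) / 71.22 = 8.48 / 71.22 = 11.9068%
CAPM required = R_f + β·MRP = 3.67% + 0.98 × 4.28% = 7.8644%
α = realised − required = 11.9068% − 7.8644% = +4.04%

+4.04%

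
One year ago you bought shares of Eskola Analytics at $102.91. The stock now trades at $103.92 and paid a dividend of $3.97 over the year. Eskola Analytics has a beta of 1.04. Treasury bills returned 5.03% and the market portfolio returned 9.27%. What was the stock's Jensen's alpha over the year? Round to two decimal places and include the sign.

Realised HPR = (P1 + D1 − P0) / P0 = (103.92 + 3.97 − 102.91) / 102.91 = 4.98 / 102.91 = 4.8392%
MRP = 9.27% − 5.03% = 4.24%
CAPM required = R_f + β·MRP = 5.03% + 1.04 × 4.24% = 9.4396%
α = realised − required = 4.8392% − 9.4396% = -4.60%

-4.60%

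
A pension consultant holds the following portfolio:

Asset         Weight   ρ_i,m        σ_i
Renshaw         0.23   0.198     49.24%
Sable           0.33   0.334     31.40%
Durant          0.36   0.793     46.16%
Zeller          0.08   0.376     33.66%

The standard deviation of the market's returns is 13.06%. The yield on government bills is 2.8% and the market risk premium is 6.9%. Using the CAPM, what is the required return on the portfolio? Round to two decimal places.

13.31%

β_Renshaw = 0.198 × 49.24% / 13.06% = 0.7465
β_Sable = 0.334 × 31.40% / 13.06% = 0.8030
β_Durant = 0.793 × 46.16% / 13.06% = 2.8028
β_Zeller = 0.376 × 33.66% / 13.06% = 0.9691
β_P = Σ w_i β_i = 0.23×0.7465 + 0.33×0.8030 + 0.36×2.8028 + 0.08×0.9691 = 1.5232
E(R_P) = R_f + β_P × MRP = 2.8% + 1.5232 × 6.9% = 13.31%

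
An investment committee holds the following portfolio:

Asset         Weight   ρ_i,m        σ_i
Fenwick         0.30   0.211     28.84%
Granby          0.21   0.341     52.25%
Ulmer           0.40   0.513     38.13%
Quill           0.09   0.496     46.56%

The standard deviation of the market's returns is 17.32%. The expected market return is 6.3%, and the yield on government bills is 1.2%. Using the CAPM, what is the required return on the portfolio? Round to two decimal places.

β_Fenwick = 0.211 × 28.84% / 17.32% = 0.3513
β_Granby = 0.341 × 52.25% / 17.32% = 1.0287
β_Ulmer = 0.513 × 38.13% / 17.32% = 1.1294
β_Quill = 0.496 × 46.56% / 17.32% = 1.3334
β_P = Σ w_i β_i = 0.30×0.3513 + 0.21×1.0287 + 0.40×1.1294 + 0.09×1.3334 = 0.8932
MRP = 6.3% − 1.2% = 5.10%
E(R_P) = R_f + β_P × MRP = 1.2% + 0.8932 × 5.1% = 5.76%

5.76%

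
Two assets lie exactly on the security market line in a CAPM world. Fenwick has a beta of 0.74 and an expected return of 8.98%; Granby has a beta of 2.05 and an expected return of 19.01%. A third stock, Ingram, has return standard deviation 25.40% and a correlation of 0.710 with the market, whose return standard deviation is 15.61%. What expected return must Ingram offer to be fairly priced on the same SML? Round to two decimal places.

12.16%

MRP = (19.01% − 8.98%) / (2.05 − 0.74) = 7.6565%
R_f = 8.98% − 0.74 × 7.6565% = 3.3142%
β_Ingram = ρ·σ_i/σ_m = 0.710 × 25.40 / 15.61 = 1.1553
E(R_Ingram) = R_f + β × MRP = 3.3142% + 1.1553 × 7.6565% = 12.16%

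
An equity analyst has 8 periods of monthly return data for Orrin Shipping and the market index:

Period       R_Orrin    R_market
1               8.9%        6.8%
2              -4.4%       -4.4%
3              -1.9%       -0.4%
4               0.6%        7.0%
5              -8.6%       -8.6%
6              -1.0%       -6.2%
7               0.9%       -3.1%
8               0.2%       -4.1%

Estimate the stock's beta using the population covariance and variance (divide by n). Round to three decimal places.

0.657

Mean R_i = (8.9 − 4.4 − 1.9 + 0.6 − 8.6 − 1.0 + 0.9 + 0.2) / 8 = -0.6625%
Mean R_m = (6.8 − 4.4 − 0.4 + 7.0 − 8.6 − 6.2 − 3.1 − 4.1) / 8 = -1.6250%
Σ(R_i − R̄_i)(R_m − R̄_m) = 152.7775  ⇒  Cov = 152.7775 / 8 = 19.0972
Σ(R_m − R̄_m)² = 232.4550  ⇒  Var(R_m) = 232.4550 / 8 = 29.0569
β = Cov / Var(R_m) = 19.0972 / 29.0569 = 0.6572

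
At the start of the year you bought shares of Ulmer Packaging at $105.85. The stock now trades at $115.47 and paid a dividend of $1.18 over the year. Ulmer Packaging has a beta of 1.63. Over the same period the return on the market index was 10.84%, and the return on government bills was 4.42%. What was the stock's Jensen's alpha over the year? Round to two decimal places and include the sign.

Realised HPR = (P1 + D1 − P0) / P0 = (115.47 + 1.18 − 105.85) / 105.85 = 10.80 / 105.85 = 10.2031%
MRP = 10.84% − 4.42% = 6.42%
CAPM required = R_f + β·MRP = 4.42% + 1.63 × 6.42% = 14.8846%
α = realised − required = 10.2031% − 14.8846% = -4.68%

-4.68%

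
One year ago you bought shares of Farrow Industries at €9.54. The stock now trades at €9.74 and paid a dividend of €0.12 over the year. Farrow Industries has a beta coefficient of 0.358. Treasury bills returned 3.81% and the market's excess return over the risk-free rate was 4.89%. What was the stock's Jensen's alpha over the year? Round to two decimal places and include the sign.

Realised HPR = (P1 + D1 − P0) / P0 = (9.74 + 0.12 − 9.54) / 9.54 = 0.32 / 9.54 = 3.3543%
CAPM required = R_f + β·MRP = 3.81% + 0.358 × 4.89% = 5.56062%
α = realised − required = 3.3543% − 5.56062% = -2.21%

-2.21%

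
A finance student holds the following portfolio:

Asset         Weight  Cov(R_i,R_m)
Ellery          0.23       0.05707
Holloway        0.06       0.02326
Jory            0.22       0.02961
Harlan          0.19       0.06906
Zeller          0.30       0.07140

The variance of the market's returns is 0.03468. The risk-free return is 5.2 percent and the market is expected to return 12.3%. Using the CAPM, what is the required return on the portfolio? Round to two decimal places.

β_Ellery = 0.05707 / 0.03468 = 1.6456
β_Holloway = 0.02326 / 0.03468 = 0.6707
β_Jory = 0.02961 / 0.03468 = 0.8538
β_Harlan = 0.06906 / 0.03468 = 1.9913
β_Zeller = 0.07140 / 0.03468 = 2.0588
β_P = Σ w_i β_i = 0.23×1.6456 + 0.06×0.6707 + 0.22×0.8538 + 0.19×1.9913 + 0.30×2.0588 = 1.6026
MRP = 12.3% − 5.2% = 7.10%
E(R_P) = R_f + β_P × MRP = 5.2% + 1.6026 × 7.1% = 16.58%

16.58%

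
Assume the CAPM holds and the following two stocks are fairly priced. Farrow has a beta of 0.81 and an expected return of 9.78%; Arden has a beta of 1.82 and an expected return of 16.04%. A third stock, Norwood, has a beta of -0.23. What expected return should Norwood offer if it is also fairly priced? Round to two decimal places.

MRP (SML slope) = (16.04% − 9.78%) / (1.82 − 0.81) = 6.26% / 1.01 = 6.1980%
R_f (intercept) = 9.78% − 0.81 × 6.1980% = 4.7596%
E(R_Norwood) = R_f + β × MRP = 4.7596% + -0.23 × 6.1980% = 3.33%

3.33%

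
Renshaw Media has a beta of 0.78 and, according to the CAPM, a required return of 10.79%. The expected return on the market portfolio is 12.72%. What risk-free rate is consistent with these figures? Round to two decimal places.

E(R) = R_f + β(E(R_m) − R_f) = R_f(1 − β) + β·E(R_m)
10.79% = R_f × (1 − 0.78) + 0.78 × 12.72%
10.79% = R_f × 0.22 + 9.9216%
R_f = (10.79% − 9.9216%) / 0.22 = 3.95%

3.95%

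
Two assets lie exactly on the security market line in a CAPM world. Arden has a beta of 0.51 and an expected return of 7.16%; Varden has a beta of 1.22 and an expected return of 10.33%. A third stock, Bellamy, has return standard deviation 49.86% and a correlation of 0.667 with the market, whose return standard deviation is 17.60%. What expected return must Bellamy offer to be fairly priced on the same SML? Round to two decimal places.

13.32%

MRP = (10.33% − 7.16%) / (1.22 − 0.51) = 4.4648%
R_f = 7.16% − 0.51 × 4.4648% = 4.8830%
β_Bellamy = ρ·σ_i/σ_m = 0.667 × 49.86 / 17.60 = 1.8896
E(R_Bellamy) = R_f + β × MRP = 4.8830% + 1.8896 × 4.4648% = 13.32%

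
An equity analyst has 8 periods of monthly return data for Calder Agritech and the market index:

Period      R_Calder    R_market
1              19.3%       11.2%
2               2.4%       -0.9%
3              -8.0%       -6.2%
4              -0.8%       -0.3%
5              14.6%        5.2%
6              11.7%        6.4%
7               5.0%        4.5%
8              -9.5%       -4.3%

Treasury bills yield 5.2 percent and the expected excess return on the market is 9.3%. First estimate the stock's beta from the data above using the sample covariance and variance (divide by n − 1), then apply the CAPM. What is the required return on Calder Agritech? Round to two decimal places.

21.03%

Mean R_i = (19.3 + 2.4 − 8.0 − 0.8 + 14.6 + 11.7 + 5.0 − 9.5) / 8 = 4.3375%
Mean R_m = (11.2 − 0.9 − 6.2 − 0.3 + 5.2 + 6.4 + 4.5 − 4.3) / 8 = 1.9500%
Σ(R_i − R̄_i)(R_m − R̄_m) = 410.3250  ⇒  Cov = 410.3250 / 7 = 58.6179
Σ(R_m − R̄_m)² = 241.1000  ⇒  Var(R_m) = 241.1000 / 7 = 34.4429
β = Cov / Var(R_m) = 58.6179 / 34.4429 = 1.7019
E(R) = R_f + β × MRP = 5.2% + 1.7019 × 9.3% = 21.03%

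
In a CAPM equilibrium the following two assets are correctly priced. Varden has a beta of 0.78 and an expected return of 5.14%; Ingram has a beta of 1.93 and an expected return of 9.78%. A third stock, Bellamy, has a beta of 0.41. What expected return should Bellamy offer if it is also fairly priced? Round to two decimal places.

MRP (SML slope) = (9.78% − 5.14%) / (1.93 − 0.78) = 4.64% / 1.15 = 4.0348%
R_f (intercept) = 5.14% − 0.78 × 4.0348% = 1.9929%
E(R_Bellamy) = R_f + β × MRP = 1.9929% + 0.41 × 4.0348% = 3.65%

3.65%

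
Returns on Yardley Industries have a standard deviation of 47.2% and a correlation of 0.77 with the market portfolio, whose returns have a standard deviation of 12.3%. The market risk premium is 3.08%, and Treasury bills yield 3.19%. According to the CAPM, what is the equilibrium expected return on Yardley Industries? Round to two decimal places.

12.29%

β = ρ × σ_i / σ_m = 0.77 × 47.2% / 12.3% = 2.9548
E(R) = 3.19% + 2.9548 × 3.08% = 12.29%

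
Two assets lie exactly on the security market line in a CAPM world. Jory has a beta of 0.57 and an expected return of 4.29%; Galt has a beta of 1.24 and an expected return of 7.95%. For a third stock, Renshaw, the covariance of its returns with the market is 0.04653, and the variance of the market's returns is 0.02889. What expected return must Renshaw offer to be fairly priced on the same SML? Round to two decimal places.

MRP = (7.95% − 4.29%) / (1.24 − 0.57) = 5.4627%
R_f = 4.29% − 0.57 × 5.4627% = 1.1763%
β_Renshaw = Cov / Var(R_m) = 0.04653 / 0.02889 = 1.6106
E(R_Renshaw) = R_f + β × MRP = 1.1763% + 1.6106 × 5.4627% = 9.97%

9.97%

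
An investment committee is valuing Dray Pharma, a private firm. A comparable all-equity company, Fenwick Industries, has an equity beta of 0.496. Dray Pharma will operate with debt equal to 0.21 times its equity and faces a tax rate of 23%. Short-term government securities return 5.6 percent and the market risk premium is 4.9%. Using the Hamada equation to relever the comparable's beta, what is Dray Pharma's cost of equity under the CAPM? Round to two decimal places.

β_L = β_U × [1 + (1 − t)(D/E)] = 0.496 × [1 + (1 − 0.23) × 0.21]
    = 0.496 × [1 + 0.77 × 0.21] = 0.496 × 1.1617 = 0.5762
E(R) = R_f + β_L × MRP = 5.6% + 0.5762 × 4.9% = 8.42%

8.42%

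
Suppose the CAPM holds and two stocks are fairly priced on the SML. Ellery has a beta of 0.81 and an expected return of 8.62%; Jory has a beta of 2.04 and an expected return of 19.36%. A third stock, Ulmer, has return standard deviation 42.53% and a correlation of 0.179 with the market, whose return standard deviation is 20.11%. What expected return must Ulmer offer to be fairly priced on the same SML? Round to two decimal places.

4.85%

MRP = (19.36% − 8.62%) / (2.04 − 0.81) = 8.7317%
R_f = 8.62% − 0.81 × 8.7317% = 1.5473%
β_Ulmer = ρ·σ_i/σ_m = 0.179 × 42.53 / 20.11 = 0.3786
E(R_Ulmer) = R_f + β × MRP = 1.5473% + 0.3786 × 8.7317% = 4.85%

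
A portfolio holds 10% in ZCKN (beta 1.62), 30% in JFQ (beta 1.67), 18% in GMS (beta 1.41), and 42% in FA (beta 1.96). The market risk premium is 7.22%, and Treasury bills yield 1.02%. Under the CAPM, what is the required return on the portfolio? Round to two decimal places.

13.58%

β_P = Σ w_i β_i = 0.10×1.62 + 0.30×1.67 + 0.18×1.41 + 0.42×1.96 = 1.7400
E(R_P) = R_f + β_P × MRP = 1.02% + 1.7400 × 7.22% = 13.58%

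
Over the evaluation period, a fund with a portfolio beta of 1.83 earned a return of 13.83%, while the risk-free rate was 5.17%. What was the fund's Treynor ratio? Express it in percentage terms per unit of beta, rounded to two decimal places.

Treynor = (R_P − R_f) / β_P = (13.83% − 5.17%) / 1.8300 = 8.66% / 1.8300 = 4.73%

4.73%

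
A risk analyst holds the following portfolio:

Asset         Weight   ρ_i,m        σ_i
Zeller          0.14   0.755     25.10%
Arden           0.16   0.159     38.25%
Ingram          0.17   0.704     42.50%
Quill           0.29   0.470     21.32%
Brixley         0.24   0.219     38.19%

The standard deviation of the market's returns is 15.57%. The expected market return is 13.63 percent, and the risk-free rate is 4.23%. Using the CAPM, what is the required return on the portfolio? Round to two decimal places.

β_Zeller = 0.755 × 25.10% / 15.57% = 1.2171
β_Arden = 0.159 × 38.25% / 15.57% = 0.3906
β_Ingram = 0.704 × 42.50% / 15.57% = 1.9216
β_Quill = 0.470 × 21.32% / 15.57% = 0.6436
β_Brixley = 0.219 × 38.19% / 15.57% = 0.5372
β_P = Σ w_i β_i = 0.14×1.2171 + 0.16×0.3906 + 0.17×1.9216 + 0.29×0.6436 + 0.24×0.5372 = 0.8751
MRP = 13.63% − 4.23% = 9.40%
E(R_P) = R_f + β_P × MRP = 4.23% + 0.8751 × 9.40% = 12.46%

12.46%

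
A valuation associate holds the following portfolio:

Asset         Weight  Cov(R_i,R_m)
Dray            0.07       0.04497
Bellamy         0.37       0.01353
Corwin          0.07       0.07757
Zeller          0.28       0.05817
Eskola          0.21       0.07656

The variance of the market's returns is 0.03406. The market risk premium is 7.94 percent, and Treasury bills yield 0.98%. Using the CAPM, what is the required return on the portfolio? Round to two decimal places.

β_Dray = 0.04497 / 0.03406 = 1.3203
β_Bellamy = 0.01353 / 0.03406 = 0.3972
β_Corwin = 0.07757 / 0.03406 = 2.2775
β_Zeller = 0.05817 / 0.03406 = 1.7079
β_Eskola = 0.07656 / 0.03406 = 2.2478
β_P = Σ w_i β_i = 0.07×1.3203 + 0.37×0.3972 + 0.07×2.2775 + 0.28×1.7079 + 0.21×2.2478 = 1.3491
E(R_P) = R_f + β_P × MRP = 0.98% + 1.3491 × 7.94% = 11.69%

11.69%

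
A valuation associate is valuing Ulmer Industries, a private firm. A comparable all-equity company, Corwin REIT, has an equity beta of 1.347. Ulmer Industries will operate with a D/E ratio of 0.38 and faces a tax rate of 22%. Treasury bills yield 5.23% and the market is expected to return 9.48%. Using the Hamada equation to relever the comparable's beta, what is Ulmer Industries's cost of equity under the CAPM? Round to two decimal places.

β_L = β_U × [1 + (1 − t)(D/E)] = 1.347 × [1 + (1 − 0.22) × 0.38]
    = 1.347 × [1 + 0.78 × 0.38] = 1.347 × 1.2964 = 1.7463
MRP = 9.48% − 5.23% = 4.25%
E(R) = R_f + β_L × MRP = 5.23% + 1.7463 × 4.25% = 12.65%

12.65%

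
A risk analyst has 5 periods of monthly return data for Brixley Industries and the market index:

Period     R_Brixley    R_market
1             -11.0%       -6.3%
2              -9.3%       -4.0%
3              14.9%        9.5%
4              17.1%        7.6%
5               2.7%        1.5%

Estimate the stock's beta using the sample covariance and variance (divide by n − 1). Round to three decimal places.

Mean R_i = (-11.0 − 9.3 + 14.9 + 17.1 + 2.7) / 5 = 2.8800%
Mean R_m = (-6.3 − 4.0 + 9.5 + 7.6 + 1.5) / 5 = 1.6600%
Σ(R_i − R̄_i)(R_m − R̄_m) = 358.1560  ⇒  Cov = 358.1560 / 4 = 89.5390
Σ(R_m − R̄_m)² = 192.1720  ⇒  Var(R_m) = 192.1720 / 4 = 48.0430
β = Cov / Var(R_m) = 89.5390 / 48.0430 = 1.8637

1.864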